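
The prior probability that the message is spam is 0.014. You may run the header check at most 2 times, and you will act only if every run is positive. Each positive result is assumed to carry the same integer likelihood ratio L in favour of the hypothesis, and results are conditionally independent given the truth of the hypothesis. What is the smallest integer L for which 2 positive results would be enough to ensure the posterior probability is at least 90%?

26

Prior odds = 0.014/0.986 = 7/493.
Target odds = 0.9/0.1 = 9.
Need L² ≥ 9 ÷ (7/493) = 4437/7.
25² = 625 < 4437/7 ≤ 676 = 26², so L = 26.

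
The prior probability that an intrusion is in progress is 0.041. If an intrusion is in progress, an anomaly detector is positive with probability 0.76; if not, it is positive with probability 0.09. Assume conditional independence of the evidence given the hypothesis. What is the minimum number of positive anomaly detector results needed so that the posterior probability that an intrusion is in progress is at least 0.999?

5

Prior odds = 0.041/0.959 = 41/959.
Likelihood ratio of a positive = 0.76/0.09 = 76/9.
Target odds: 0.999 ÷ 0.001 = 999.
Need (41/959) × (76/9)ⁿ ≥ 999, i.e. (76/9)ⁿ ≥ 958041/41.
(76/9)⁴ = 33362176/6561 falls short of 958041/41 but (76/9)⁵ ≈42939.3 reaches it, so n = 5.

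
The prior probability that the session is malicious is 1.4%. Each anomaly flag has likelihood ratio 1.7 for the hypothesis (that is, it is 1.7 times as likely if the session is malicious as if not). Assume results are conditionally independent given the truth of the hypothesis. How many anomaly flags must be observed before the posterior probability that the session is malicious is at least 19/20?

Prior odds = 0.014/0.986 = 7/493.
Likelihood ratio per anomaly flag = 1.7.
Target odds: 0.95 ÷ 0.05 = 19.
Require 1.7ⁿ ≥ 19 ÷ (7/493) = 9367/7.
1.7¹³ ≈990.458 falls short of 9367/7 but 1.7¹⁴ ≈1683.78 reaches it, so n = 14.

14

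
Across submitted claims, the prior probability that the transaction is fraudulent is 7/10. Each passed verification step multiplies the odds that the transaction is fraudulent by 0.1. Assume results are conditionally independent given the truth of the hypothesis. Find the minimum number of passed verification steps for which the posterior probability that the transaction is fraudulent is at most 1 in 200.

3

Prior odds: 0.7 ÷ 0.3 = 7/3.
Likelihood ratio per passed verification step = 0.1.
Target posterior odds = 0.005/0.995 = 1/199.
Need (7/3) × 0.1ⁿ ≤ 1/199, i.e. 0.1ⁿ ≤ 3/1393.
0.1² = 0.01 is still above 3/1393 but 0.1³ = 0.001 is at or below it, so n = 3.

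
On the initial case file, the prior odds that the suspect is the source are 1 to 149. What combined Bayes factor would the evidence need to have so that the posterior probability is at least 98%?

Prior odds = 1/149.
Target odds = 0.98/0.02 = 49.
Required Bayes factor = 49 ÷ (1/149) = 7301.

7301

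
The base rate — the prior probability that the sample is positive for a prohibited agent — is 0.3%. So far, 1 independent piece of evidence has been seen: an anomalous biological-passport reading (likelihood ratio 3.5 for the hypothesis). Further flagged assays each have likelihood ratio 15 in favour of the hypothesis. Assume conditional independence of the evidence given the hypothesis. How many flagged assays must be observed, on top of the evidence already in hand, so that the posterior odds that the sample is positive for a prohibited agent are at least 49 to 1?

4

Prior odds = 0.003/0.997 = 3/997.
Bayes factor of the evidence already in hand = 3.5.
Odds after that evidence = (3/997) × 3.5 = 21/1994.
Target odds = 49.
Need 15ⁿ ≥ 49 ÷ (21/1994) = 13958/3.
15³ = 3375 falls short of 13958/3 but 15⁴ = 50625 reaches it, so n = 4.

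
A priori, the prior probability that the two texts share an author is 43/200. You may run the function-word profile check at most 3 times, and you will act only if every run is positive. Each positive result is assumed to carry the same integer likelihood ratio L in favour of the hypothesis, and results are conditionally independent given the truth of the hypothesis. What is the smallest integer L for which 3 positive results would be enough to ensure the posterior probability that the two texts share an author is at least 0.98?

6

Prior odds = 0.215/0.785 = 43/157.
Target odds = 0.98/0.02 = 49.
Need L³ ≥ 49 ÷ (43/157) = 7693/43.
5³ = 125 < 7693/43 ≤ 216 = 6³, so L = 6.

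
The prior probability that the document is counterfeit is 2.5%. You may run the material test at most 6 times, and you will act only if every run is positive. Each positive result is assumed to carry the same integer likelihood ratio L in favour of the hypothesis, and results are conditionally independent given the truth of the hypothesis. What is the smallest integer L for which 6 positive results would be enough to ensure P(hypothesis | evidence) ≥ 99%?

Prior odds = 0.025/0.975 = 1/39.
Target odds = 0.99/0.01 = 99.
Need L⁶ ≥ 99 ÷ (1/39) = 3861.
3⁶ = 729 < 3861 ≤ 4096 = 4⁶, so L = 4.

4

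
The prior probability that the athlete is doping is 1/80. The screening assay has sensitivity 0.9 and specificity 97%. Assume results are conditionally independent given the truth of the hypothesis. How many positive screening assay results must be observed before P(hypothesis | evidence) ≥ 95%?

3

Prior odds: 0.0125 ÷ 0.9875 = 1/79.
False-positive rate = 1 − 0.97 = 0.03; likelihood ratio of a positive = 0.9/0.03 = 30.
Target posterior odds = 0.95/0.05 = 19.
Require 30ⁿ ≥ 19 ÷ (1/79) = 1501.
30² = 900 falls short of 1501 but 30³ = 27000 reaches it, so n = 3.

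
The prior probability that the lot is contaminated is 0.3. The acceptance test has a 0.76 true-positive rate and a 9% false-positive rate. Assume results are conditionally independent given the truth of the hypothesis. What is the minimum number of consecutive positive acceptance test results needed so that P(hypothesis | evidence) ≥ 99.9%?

4

Prior odds: 0.3 ÷ 0.7 = 3/7.
Likelihood ratio of a positive result = 0.76/0.09 = 76/9.
Target posterior odds = 0.999/0.001 = 999.
Require (76/9)ⁿ ≥ 999 ÷ (3/7) = 2331.
(76/9)³ = 438976/729 falls short of 2331 but (76/9)⁴ = 33362176/6561 reaches it, so n = 4.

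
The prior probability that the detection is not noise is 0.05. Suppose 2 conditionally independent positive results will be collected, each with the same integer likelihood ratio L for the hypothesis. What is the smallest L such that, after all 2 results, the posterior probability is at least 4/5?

Prior odds = 0.05/0.95 = 1/19.
Target odds = 0.8/0.2 = 4.
Need L² ≥ 4 ÷ (1/19) = 76.
8² = 64 < 76 ≤ 81 = 9², so L = 9.

9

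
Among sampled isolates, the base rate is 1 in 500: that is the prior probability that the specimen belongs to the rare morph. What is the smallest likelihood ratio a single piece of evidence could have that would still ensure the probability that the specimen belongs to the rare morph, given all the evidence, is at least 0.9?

Prior odds = 0.002/0.998 = 1/499.
Target odds = 0.9/0.1 = 9.
Required Bayes factor = 9 ÷ (1/499) = 4491.

4491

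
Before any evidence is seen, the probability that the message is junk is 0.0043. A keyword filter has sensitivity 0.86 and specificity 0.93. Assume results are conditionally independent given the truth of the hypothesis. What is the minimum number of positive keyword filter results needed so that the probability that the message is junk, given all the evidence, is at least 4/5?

3

Prior odds = 0.0043/0.9957 = 43/9957.
False-positive rate = 1 − 0.93 = 0.07; likelihood ratio of a positive = 0.86/0.07 = 86/7.
Target odds: 0.8 ÷ 0.2 = 4.
Require (86/7)ⁿ ≥ 4 ÷ (43/9957) = 39828/43.
(86/7)² = 7396/49 falls short of 39828/43 but (86/7)³ = 636056/343 reaches it, so n = 3.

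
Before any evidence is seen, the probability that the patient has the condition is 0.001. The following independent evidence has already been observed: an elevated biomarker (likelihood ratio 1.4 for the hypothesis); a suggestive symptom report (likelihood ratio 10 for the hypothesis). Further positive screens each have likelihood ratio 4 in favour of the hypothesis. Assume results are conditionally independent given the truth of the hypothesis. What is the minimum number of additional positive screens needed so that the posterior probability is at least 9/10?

Prior odds = 0.001/0.999 = 1/999.
Combined Bayes factor of the evidence already in hand = 1.4 × 10 = 14.
Odds after that evidence = (1/999) × 14 = 14/999.
Target odds = 0.9/0.1 = 9.
Need 4ⁿ ≥ 9 ÷ (14/999) = 8991/14.
4⁴ = 256 falls short of 8991/14 but 4⁵ = 1024 reaches it, so n = 5.

5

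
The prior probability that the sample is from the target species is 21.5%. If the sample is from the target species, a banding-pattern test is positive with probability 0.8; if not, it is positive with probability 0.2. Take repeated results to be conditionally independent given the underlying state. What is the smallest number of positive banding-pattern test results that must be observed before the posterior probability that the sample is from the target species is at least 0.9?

3

Prior odds = 0.215/0.785 = 43/157.
Likelihood ratio of a positive = 0.8/0.2 = 4.
Target posterior odds = 0.9/0.1 = 9.
Require 4ⁿ ≥ 9 ÷ (43/157) = 1413/43.
4² = 16 falls short of 1413/43 but 4³ = 64 reaches it, so n = 3.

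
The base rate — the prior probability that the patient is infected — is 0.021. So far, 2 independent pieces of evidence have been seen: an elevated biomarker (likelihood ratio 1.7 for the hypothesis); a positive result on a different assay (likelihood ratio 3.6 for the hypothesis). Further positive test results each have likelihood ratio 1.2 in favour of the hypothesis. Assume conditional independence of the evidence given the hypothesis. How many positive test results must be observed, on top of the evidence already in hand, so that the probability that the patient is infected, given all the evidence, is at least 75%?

Prior odds = 0.021/0.979 = 21/979.
Combined Bayes factor of the evidence already in hand = 1.7 × 3.6 = 6.12.
Odds after that evidence = (21/979) × 6.12 = 3213/24475.
Target odds = 0.75/0.25 = 3.
Need 1.2ⁿ ≥ 3 ÷ (3213/24475) = 24475/1071.
1.2¹⁷ ≈22.1861 falls short of 24475/1071 but 1.2¹⁸ ≈26.6233 reaches it, so n = 18.

18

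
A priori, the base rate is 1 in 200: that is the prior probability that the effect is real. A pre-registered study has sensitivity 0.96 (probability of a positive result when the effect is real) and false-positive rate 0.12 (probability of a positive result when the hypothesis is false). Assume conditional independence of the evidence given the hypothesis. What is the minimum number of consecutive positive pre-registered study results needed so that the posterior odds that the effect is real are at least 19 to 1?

4

Prior odds = 0.005/0.995 = 1/199.
Likelihood ratio of a positive result = 0.96/0.12 = 8.
Target odds = 19.
Require 8ⁿ ≥ 19 ÷ (1/199) = 3781.
8³ = 512 falls short of 3781 but 8⁴ = 4096 reaches it, so n = 4.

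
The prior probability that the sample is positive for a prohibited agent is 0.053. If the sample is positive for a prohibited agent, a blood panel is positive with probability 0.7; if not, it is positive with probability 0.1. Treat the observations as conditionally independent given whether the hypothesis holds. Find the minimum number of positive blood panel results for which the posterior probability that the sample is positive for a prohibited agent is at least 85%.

3

Prior odds = 0.053/0.947 = 53/947.
Likelihood ratio of a positive = 0.7/0.1 = 7.
Target odds: 0.85 ÷ 0.15 = 17/3.
Need (53/947) × 7ⁿ ≥ 17/3, i.e. 7ⁿ ≥ 16099/159.
7² = 49 falls short of 16099/159 but 7³ = 343 reaches it, so n = 3.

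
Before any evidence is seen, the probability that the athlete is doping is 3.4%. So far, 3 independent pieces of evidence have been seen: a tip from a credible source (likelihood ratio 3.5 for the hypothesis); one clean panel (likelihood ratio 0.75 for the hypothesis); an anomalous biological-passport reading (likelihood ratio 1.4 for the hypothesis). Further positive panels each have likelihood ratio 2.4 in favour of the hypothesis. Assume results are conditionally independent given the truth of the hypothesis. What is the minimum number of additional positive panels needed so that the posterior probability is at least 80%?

Prior odds = 0.034/0.966 = 17/483.
Combined Bayes factor of the evidence already in hand = 3.5 × 0.75 × 1.4 = 3.675.
Odds after that evidence = (17/483) × 3.675 = 119/920.
Target odds = 0.8/0.2 = 4.
Need 2.4ⁿ ≥ 4 ÷ (119/920) = 3680/119.
2.4³ = 13.824 falls short of 3680/119 but 2.4⁴ = 33.1776 reaches it, so n = 4.

4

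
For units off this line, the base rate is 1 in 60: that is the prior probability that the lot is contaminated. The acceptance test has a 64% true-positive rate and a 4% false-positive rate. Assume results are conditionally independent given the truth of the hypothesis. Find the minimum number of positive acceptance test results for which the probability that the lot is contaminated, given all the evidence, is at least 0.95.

3

Prior odds: (1/60) ÷ (59/60) = 1/59.
Likelihood ratio of a positive result = 0.64/0.04 = 16.
Target posterior odds = 0.95/0.05 = 19.
Need (1/59) × 16ⁿ ≥ 19, i.e. 16ⁿ ≥ 1121.
16² = 256 falls short of 1121 but 16³ = 4096 reaches it, so n = 3.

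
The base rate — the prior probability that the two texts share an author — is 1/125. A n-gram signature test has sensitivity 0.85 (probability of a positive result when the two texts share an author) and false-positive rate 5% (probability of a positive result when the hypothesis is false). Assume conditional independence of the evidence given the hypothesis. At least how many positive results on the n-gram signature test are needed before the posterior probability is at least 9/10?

Prior odds = 0.008/0.992 = 1/124.
Likelihood ratio of a positive result = 0.85/0.05 = 17.
Target odds: 0.9 ÷ 0.1 = 9.
Need (1/124) × 17ⁿ ≥ 9, i.e. 17ⁿ ≥ 1116.
17² = 289 falls short of 1116 but 17³ = 4913 reaches it, so n = 3.

3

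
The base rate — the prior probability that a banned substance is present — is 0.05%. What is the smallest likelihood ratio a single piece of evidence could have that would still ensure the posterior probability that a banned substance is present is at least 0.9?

Prior odds = 0.0005/0.9995 = 1/1999.
Target odds = 0.9/0.1 = 9.
Required Bayes factor = 9 ÷ (1/1999) = 17991.

17991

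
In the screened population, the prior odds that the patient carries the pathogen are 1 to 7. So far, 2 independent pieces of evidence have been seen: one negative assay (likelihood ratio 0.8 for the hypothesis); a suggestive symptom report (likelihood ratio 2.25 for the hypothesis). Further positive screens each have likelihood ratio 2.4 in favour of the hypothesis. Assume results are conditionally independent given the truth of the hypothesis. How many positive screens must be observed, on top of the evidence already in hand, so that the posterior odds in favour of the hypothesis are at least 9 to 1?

Prior odds = 1/7.
Combined Bayes factor of the evidence already in hand = 0.8 × 2.25 = 1.8.
Odds after that evidence = (1/7) × 1.8 = 9/35.
Target odds = 9.
Need 2.4ⁿ ≥ 9 ÷ (9/35) = 35.
2.4⁴ = 33.1776 falls short of 35 but 2.4⁵ = 79.62624 reaches it, so n = 5.

5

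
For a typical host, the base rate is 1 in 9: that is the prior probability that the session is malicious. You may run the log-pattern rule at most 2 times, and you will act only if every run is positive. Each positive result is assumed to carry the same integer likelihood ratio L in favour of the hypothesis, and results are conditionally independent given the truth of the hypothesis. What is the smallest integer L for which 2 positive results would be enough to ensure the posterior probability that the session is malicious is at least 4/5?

Prior odds = (1/9)/(8/9) = 0.125.
Target odds = 0.8/0.2 = 4.
Need L² ≥ 4 ÷ 0.125 = 32.
5² = 25 < 32 ≤ 36 = 6², so L = 6.

6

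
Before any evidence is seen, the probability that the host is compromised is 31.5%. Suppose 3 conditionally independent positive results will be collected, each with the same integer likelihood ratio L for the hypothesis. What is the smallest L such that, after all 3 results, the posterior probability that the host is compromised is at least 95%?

Prior odds = 0.315/0.685 = 63/137.
Target odds = 0.95/0.05 = 19.
Need L³ ≥ 19 ÷ (63/137) = 2603/63.
3³ = 27 < 2603/63 ≤ 64 = 4³, so L = 4.

4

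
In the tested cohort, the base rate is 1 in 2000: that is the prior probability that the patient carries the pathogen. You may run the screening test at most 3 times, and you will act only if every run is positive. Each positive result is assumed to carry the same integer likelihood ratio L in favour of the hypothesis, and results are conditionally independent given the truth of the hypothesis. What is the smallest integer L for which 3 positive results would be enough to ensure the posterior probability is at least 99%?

59

Prior odds = 0.0005/0.9995 = 1/1999.
Target odds = 0.99/0.01 = 99.
Need L³ ≥ 99 ÷ (1/1999) = 197901.
58³ = 195112 < 197901 ≤ 205379 = 59³, so L = 59.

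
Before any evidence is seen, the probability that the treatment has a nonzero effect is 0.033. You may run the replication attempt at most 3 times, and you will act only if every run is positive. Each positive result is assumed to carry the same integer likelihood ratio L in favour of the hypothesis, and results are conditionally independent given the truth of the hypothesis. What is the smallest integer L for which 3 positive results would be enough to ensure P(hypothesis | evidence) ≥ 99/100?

Prior odds = 0.033/0.967 = 33/967.
Target odds = 0.99/0.01 = 99.
Need L³ ≥ 99 ÷ (33/967) = 2901.
14³ = 2744 < 2901 ≤ 3375 = 15³, so L = 15.

15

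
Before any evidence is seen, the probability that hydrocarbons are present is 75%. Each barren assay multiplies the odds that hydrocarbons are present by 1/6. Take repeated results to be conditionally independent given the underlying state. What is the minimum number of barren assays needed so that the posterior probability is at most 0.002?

5

Prior odds: 0.75 ÷ 0.25 = 3.
Likelihood ratio per barren assay = 1/6.
Target posterior odds = 0.002/0.998 = 1/499.
Require (1/6)ⁿ ≤ 1/499 ÷ 3 = 1/1497.
(1/6)⁴ = 1/1296 is still above 1/1497 but (1/6)⁵ = 1/7776 is at or below it, so n = 5.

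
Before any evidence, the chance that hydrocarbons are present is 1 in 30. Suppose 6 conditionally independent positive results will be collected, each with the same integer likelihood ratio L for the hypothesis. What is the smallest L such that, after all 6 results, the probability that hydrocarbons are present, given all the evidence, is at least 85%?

3

Prior odds = (1/30)/(29/30) = 1/29.
Target odds = 0.85/0.15 = 17/3.
Need L⁶ ≥ 17/3 ÷ (1/29) = 493/3.
2⁶ = 64 < 493/3 ≤ 729 = 3⁶, so L = 3.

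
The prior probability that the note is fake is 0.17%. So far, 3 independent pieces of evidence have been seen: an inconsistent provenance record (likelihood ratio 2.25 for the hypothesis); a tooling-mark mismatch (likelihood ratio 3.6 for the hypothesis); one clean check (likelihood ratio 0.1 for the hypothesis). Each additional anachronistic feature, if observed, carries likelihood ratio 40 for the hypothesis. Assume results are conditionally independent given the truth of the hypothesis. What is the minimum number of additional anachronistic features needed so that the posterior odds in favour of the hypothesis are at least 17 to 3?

3

Prior odds = 0.0017/0.9983 = 17/9983.
Combined Bayes factor of the evidence already in hand = 2.25 × 3.6 × 0.1 = 0.81.
Odds after that evidence = (17/9983) × 0.81 = 1377/998300.
Target odds = 17/3.
Need 40ⁿ ≥ 17/3 ÷ (1377/998300) = 998300/243.
40² = 1600 falls short of 998300/243 but 40³ = 64000 reaches it, so n = 3.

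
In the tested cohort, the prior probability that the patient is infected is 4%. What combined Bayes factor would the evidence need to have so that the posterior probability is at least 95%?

Prior odds = 0.04/0.96 = 1/24.
Target odds = 0.95/0.05 = 19.
Required Bayes factor = 19 ÷ (1/24) = 456.

456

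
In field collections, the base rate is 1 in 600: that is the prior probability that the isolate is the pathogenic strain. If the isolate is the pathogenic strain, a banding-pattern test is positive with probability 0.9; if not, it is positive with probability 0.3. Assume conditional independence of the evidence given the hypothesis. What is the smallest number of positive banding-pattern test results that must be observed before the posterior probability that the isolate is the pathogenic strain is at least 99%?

11

Prior odds: (1/600) ÷ (599/600) = 1/599.
Likelihood ratio of a positive = 0.9/0.3 = 3.
Target posterior odds = 0.99/0.01 = 99.
Need (1/599) × 3ⁿ ≥ 99, i.e. 3ⁿ ≥ 59301.
3¹⁰ = 59049 falls short of 59301 but 3¹¹ = 177147 reaches it, so n = 11.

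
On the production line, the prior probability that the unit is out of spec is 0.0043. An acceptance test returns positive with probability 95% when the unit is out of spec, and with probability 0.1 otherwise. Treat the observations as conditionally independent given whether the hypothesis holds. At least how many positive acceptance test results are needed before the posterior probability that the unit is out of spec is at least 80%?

Prior odds = 0.0043/0.9957 = 43/9957.
Likelihood ratio of a positive result = 0.95/0.1 = 9.5.
Target odds: 0.8 ÷ 0.2 = 4.
Need (43/9957) × 9.5ⁿ ≥ 4, i.e. 9.5ⁿ ≥ 39828/43.
9.5³ = 857.375 falls short of 39828/43 but 9.5⁴ = 8145.0625 reaches it, so n = 4.

4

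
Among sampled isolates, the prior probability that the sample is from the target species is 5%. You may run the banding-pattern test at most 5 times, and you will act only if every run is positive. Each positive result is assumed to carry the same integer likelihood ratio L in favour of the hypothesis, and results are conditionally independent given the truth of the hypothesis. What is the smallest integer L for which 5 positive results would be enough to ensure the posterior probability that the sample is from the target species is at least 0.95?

Prior odds = 0.05/0.95 = 1/19.
Target odds = 0.95/0.05 = 19.
Need L⁵ ≥ 19 ÷ (1/19) = 361.
3⁵ = 243 < 361 ≤ 1024 = 4⁵, so L = 4.

4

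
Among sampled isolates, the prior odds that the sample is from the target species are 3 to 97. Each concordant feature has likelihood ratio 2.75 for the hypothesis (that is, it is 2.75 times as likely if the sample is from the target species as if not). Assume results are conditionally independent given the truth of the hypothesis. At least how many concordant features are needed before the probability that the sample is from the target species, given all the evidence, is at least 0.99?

8

Prior odds = 3/97.
Likelihood ratio per concordant feature = 2.75.
Target posterior odds = 0.99/0.01 = 99.
Require 2.75ⁿ ≥ 99 ÷ (3/97) = 3201.
2.75⁷ = 19487171/16384 falls short of 3201 but 2.75⁸ = 214358881/65536 reaches it, so n = 8.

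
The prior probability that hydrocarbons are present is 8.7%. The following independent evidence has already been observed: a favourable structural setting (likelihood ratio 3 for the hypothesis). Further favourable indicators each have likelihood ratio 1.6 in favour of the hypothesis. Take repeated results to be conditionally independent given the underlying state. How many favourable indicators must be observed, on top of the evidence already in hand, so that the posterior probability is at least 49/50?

Prior odds = 0.087/0.913 = 87/913.
Bayes factor of the evidence already in hand = 3.
Odds after that evidence = (87/913) × 3 = 261/913.
Target odds = 0.98/0.02 = 49.
Need 1.6ⁿ ≥ 49 ÷ (261/913) = 44737/261.
1.6¹⁰ ≈109.951 falls short of 44737/261 but 1.6¹¹ ≈175.922 reaches it, so n = 11.

11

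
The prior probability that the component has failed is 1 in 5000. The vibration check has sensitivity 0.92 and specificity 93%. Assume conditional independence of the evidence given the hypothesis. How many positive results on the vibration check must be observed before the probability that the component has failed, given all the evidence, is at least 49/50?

5

Prior odds: 0.0002 ÷ 0.9998 = 1/4999.
False-positive rate = 1 − 0.93 = 0.07; likelihood ratio of a positive = 0.92/0.07 = 92/7.
Target posterior odds = 0.98/0.02 = 49.
Need (1/4999) × (92/7)ⁿ ≥ 49, i.e. (92/7)ⁿ ≥ 244951.
(92/7)⁴ = 71639296/2401 falls short of 244951 but (92/7)⁵ ≈392147 reaches it, so n = 5.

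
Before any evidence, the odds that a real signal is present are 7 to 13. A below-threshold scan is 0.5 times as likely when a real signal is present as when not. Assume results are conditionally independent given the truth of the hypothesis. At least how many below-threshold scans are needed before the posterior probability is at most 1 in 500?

Prior odds = 7/13.
Likelihood ratio per below-threshold scan = 0.5.
Target posterior odds = 0.002/0.998 = 1/499.
Require 0.5ⁿ ≤ 1/499 ÷ (7/13) = 13/3493.
0.5⁸ = 0.00390625 is still above 13/3493 but 0.5⁹ = 0.001953125 is at or below it, so n = 9.

9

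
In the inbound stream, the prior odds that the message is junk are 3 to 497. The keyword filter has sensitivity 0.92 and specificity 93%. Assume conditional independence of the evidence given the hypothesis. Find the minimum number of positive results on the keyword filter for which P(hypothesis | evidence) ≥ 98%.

Prior odds = 3/497.
False-positive rate = 1 − 0.93 = 0.07; likelihood ratio of a positive = 0.92/0.07 = 92/7.
Target posterior odds = 0.98/0.02 = 49.
Require (92/7)ⁿ ≥ 49 ÷ (3/497) = 24353/3.
(92/7)³ = 778688/343 falls short of 24353/3 but (92/7)⁴ = 71639296/2401 reaches it, so n = 4.

4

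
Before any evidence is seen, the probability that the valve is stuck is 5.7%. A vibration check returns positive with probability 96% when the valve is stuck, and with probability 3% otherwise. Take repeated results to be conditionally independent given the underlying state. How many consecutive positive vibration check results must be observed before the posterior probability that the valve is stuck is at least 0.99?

Prior odds = 0.057/0.943 = 57/943.
Likelihood ratio of a positive result = 0.96/0.03 = 32.
Target posterior odds = 0.99/0.01 = 99.
Require 32ⁿ ≥ 99 ÷ (57/943) = 31119/19.
32² = 1024 falls short of 31119/19 but 32³ = 32768 reaches it, so n = 3.

3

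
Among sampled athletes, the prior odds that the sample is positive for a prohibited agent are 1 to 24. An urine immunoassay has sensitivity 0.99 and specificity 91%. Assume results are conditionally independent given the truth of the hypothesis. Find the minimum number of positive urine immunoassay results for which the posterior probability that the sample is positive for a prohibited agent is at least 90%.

Prior odds = 1/24.
False-positive rate = 1 − 0.91 = 0.09; likelihood ratio of a positive = 0.99/0.09 = 11.
Target odds: 0.9 ÷ 0.1 = 9.
Need (1/24) × 11ⁿ ≥ 9, i.e. 11ⁿ ≥ 216.
11² = 121 falls short of 216 but 11³ = 1331 reaches it, so n = 3.

3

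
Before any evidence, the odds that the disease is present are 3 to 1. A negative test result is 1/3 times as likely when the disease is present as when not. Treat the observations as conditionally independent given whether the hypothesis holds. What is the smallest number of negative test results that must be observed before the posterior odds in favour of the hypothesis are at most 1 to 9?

Prior odds = 3.
Likelihood ratio per negative test result = 1/3.
Target odds = 1/9.
Require (1/3)ⁿ ≤ 1/9 ÷ 3 = 1/27.
(1/3)² = 1/9 is still above 1/27 but (1/3)³ = 1/27 is at or below it, so n = 3.

3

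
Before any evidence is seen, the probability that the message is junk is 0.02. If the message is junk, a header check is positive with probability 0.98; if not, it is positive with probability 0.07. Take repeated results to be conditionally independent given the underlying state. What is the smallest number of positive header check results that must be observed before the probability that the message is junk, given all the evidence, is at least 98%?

3

Prior odds = 0.02/0.98 = 1/49.
Likelihood ratio of a positive = 0.98/0.07 = 14.
Target odds: 0.98 ÷ 0.02 = 49.
Require 14ⁿ ≥ 49 ÷ (1/49) = 2401.
14² = 196 falls short of 2401 but 14³ = 2744 reaches it, so n = 3.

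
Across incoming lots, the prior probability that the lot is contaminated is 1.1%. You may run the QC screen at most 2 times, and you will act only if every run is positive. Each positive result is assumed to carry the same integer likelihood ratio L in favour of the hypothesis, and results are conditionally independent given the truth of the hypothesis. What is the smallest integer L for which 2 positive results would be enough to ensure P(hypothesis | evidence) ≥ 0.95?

Prior odds = 0.011/0.989 = 11/989.
Target odds = 0.95/0.05 = 19.
Need L² ≥ 19 ÷ (11/989) = 18791/11.
41² = 1681 < 18791/11 ≤ 1764 = 42², so L = 42.

42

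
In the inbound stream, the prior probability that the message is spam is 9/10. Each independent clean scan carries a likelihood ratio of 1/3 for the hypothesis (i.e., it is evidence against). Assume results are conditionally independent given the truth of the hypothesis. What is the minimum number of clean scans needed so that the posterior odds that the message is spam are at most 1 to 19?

5

Prior odds: 0.9 ÷ 0.1 = 9.
Likelihood ratio per clean scan = 1/3.
Target odds = 1/19.
Require (1/3)ⁿ ≤ 1/19 ÷ 9 = 1/171.
(1/3)⁴ = 1/81 is still above 1/171 but (1/3)⁵ = 1/243 is at or below it, so n = 5.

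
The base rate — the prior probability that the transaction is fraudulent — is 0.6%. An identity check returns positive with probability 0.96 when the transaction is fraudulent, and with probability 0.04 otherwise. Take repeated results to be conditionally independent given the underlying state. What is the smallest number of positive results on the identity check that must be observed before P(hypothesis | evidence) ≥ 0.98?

3

Prior odds = 0.006/0.994 = 3/497.
Likelihood ratio of a positive result = 0.96/0.04 = 24.
Target odds: 0.98 ÷ 0.02 = 49.
Need (3/497) × 24ⁿ ≥ 49, i.e. 24ⁿ ≥ 24353/3.
24² = 576 falls short of 24353/3 but 24³ = 13824 reaches it, so n = 3.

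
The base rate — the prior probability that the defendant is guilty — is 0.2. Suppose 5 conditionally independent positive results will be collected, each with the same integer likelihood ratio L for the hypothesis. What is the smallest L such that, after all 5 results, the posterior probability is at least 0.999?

6

Prior odds = 0.2/0.8 = 0.25.
Target odds = 0.999/0.001 = 999.
Need L⁵ ≥ 999 ÷ 0.25 = 3996.
5⁵ = 3125 < 3996 ≤ 7776 = 6⁵, so L = 6.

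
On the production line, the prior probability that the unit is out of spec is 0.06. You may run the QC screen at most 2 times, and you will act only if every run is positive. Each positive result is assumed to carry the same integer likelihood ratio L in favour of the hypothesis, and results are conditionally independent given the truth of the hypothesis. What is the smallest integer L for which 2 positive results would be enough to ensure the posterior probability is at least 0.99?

Prior odds = 0.06/0.94 = 3/47.
Target odds = 0.99/0.01 = 99.
Need L² ≥ 99 ÷ (3/47) = 1551.
39² = 1521 < 1551 ≤ 1600 = 40², so L = 40.

40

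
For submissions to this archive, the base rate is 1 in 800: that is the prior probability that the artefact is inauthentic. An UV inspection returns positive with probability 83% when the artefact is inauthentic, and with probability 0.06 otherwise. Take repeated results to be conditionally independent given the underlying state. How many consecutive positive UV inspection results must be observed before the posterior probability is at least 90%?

Prior odds = 0.00125/0.99875 = 1/799.
Likelihood ratio of a positive result = 0.83/0.06 = 83/6.
Target posterior odds = 0.9/0.1 = 9.
Require (83/6)ⁿ ≥ 9 ÷ (1/799) = 7191.
(83/6)³ = 571787/216 falls short of 7191 but (83/6)⁴ = 47458321/1296 reaches it, so n = 4.

4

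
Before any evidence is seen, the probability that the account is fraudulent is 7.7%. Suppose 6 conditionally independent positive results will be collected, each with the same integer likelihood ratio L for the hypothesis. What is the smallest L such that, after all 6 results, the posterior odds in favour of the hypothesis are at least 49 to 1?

Prior odds = 0.077/0.923 = 77/923.
Target odds = 49.
Need L⁶ ≥ 49 ÷ (77/923) = 6461/11.
2⁶ = 64 < 6461/11 ≤ 729 = 3⁶, so L = 3.

3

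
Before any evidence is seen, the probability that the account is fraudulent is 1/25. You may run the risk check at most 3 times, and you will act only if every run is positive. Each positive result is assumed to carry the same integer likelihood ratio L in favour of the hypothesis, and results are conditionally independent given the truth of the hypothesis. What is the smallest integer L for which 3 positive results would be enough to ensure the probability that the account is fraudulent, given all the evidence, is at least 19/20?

8

Prior odds = 0.04/0.96 = 1/24.
Target odds = 0.95/0.05 = 19.
Need L³ ≥ 19 ÷ (1/24) = 456.
7³ = 343 < 456 ≤ 512 = 8³, so L = 8.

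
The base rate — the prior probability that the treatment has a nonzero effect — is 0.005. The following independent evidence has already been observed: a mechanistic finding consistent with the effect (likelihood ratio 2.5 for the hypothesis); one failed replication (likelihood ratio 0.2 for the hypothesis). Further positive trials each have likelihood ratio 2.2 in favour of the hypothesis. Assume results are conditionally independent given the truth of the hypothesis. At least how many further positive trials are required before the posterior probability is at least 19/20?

12

Prior odds = 0.005/0.995 = 1/199.
Combined Bayes factor of the evidence already in hand = 2.5 × 0.2 = 0.5.
Odds after that evidence = (1/199) × 0.5 = 1/398.
Target odds = 0.95/0.05 = 19.
Need 2.2ⁿ ≥ 19 ÷ (1/398) = 7562.
2.2¹¹ ≈5843.18 falls short of 7562 but 2.2¹² ≈12855 reaches it, so n = 12.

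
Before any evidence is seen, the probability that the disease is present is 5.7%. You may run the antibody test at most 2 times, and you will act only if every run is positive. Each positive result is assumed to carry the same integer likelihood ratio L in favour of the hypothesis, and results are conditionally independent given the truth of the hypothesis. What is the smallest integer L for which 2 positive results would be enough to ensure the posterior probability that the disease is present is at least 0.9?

Prior odds = 0.057/0.943 = 57/943.
Target odds = 0.9/0.1 = 9.
Need L² ≥ 9 ÷ (57/943) = 2829/19.
12² = 144 < 2829/19 ≤ 169 = 13², so L = 13.

13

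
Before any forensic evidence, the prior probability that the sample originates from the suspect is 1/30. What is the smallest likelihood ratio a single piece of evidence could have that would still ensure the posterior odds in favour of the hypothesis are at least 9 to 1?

Prior odds = (1/30)/(29/30) = 1/29.
Target odds = 9.
Required Bayes factor = 9 ÷ (1/29) = 261.

261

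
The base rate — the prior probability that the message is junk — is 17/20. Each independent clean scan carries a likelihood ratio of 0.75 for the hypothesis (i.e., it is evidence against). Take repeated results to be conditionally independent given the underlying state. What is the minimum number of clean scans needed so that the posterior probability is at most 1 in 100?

23

Prior odds: 0.85 ÷ 0.15 = 17/3.
Likelihood ratio per clean scan = 0.75.
Target posterior odds = 0.01/0.99 = 1/99.
Require 0.75ⁿ ≤ 1/99 ÷ (17/3) = 1/561.
0.75²² ≈0.00178381 is still above 1/561 but 0.75²³ ≈0.00133786 is at or below it, so n = 23.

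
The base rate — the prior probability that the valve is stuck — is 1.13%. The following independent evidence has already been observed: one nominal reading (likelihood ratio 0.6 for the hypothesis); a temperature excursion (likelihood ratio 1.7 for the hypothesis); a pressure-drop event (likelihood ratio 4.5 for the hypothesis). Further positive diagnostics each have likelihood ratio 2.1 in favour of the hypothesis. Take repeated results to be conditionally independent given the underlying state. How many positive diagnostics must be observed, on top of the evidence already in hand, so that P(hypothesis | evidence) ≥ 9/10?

Prior odds = 0.0113/0.9887 = 113/9887.
Combined Bayes factor of the evidence already in hand = 0.6 × 1.7 × 4.5 = 4.59.
Odds after that evidence = (113/9887) × 4.59 = 51867/988700.
Target odds = 0.9/0.1 = 9.
Need 2.1ⁿ ≥ 9 ÷ (51867/988700) = 988700/5763.
2.1⁶ = 85766121/1000000 falls short of 988700/5763 but 2.1⁷ ≈180.109 reaches it, so n = 7.

7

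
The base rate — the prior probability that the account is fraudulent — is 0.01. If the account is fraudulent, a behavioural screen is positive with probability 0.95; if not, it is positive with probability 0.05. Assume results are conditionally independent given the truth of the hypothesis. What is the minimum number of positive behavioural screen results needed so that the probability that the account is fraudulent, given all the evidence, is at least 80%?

Prior odds: 0.01 ÷ 0.99 = 1/99.
Likelihood ratio of a positive = 0.95/0.05 = 19.
Target odds: 0.8 ÷ 0.2 = 4.
Require 19ⁿ ≥ 4 ÷ (1/99) = 396.
19² = 361 falls short of 396 but 19³ = 6859 reaches it, so n = 3.

3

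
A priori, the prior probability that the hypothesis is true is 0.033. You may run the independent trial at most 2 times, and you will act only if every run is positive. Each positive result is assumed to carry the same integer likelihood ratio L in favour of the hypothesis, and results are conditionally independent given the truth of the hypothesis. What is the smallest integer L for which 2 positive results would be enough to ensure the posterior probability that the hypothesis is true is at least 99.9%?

172

Prior odds = 0.033/0.967 = 33/967.
Target odds = 0.999/0.001 = 999.
Need L² ≥ 999 ÷ (33/967) = 322011/11.
171² = 29241 < 322011/11 ≤ 29584 = 172², so L = 172.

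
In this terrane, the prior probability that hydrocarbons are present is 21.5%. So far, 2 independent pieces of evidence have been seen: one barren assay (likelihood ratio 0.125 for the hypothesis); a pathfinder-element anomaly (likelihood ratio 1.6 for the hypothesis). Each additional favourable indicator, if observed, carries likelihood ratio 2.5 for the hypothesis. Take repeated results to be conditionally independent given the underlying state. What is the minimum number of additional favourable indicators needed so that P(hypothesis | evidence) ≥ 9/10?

Prior odds = 0.215/0.785 = 43/157.
Combined Bayes factor of the evidence already in hand = 0.125 × 1.6 = 0.2.
Odds after that evidence = (43/157) × 0.2 = 43/785.
Target odds = 0.9/0.1 = 9.
Need 2.5ⁿ ≥ 9 ÷ (43/785) = 7065/43.
2.5⁵ = 97.65625 falls short of 7065/43 but 2.5⁶ = 244.140625 reaches it, so n = 6.

6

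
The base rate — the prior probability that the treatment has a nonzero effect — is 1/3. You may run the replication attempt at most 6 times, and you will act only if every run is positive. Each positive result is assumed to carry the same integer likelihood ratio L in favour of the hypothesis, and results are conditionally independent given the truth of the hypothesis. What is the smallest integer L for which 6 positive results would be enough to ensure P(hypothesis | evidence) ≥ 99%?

Prior odds = (1/3)/(2/3) = 0.5.
Target odds = 0.99/0.01 = 99.
Need L⁶ ≥ 99 ÷ 0.5 = 198.
2⁶ = 64 < 198 ≤ 729 = 3⁶, so L = 3.

3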